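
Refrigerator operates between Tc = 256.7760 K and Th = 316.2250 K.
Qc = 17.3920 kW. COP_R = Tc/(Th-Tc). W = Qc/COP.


COP = 256.7760 / 59.4490 = 4.3193
W = 17.3920 / 4.3193 = 4.0266 kW

COP = 4.3193, W = 4.0266 kW


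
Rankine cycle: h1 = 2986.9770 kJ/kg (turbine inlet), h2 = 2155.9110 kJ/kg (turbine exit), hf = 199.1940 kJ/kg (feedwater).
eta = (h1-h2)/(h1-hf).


W = 831.0660 kJ/kg
Q_in = 2787.7830 kJ/kg
eta = 0.2981 = 29.8110%

eta = 29.8110%


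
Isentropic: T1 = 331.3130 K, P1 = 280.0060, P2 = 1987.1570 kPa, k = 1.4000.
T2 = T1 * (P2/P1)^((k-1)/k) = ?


(k-1)/k = 0.2857
(P2/P1)^exp = 1.7505
T2 = 331.3130 * 1.7505 = 579.9624 K

579.9624 K


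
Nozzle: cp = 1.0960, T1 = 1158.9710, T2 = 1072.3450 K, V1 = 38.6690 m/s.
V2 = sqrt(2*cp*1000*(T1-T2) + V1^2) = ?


dT = 86.6260 K
2*cp*1000*dT = 189884.1920
V1^2 = 1495.2916
V2 = sqrt(191379.4836) = 437.4694 m/s

437.4694 m/s


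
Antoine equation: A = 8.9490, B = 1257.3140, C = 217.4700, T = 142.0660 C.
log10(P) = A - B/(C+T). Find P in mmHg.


C+T = 359.5360
B/(C+T) = 3.4970
log10(P) = 8.9490 - 3.4970 = 5.4520
P = 10^5.4520 = 283109.0856 mmHg

283109.0856 mmHg


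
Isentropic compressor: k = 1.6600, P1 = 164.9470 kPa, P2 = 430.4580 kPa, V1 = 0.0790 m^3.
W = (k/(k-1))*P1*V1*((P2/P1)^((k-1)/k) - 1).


(k-1)/k = 0.3976
(P2/P1)^exp = 1.4643
W = 2.5152 * 164.9470 * 0.0790 * (1.4643 - 1) = 15.2173 kJ

15.2173 kJ


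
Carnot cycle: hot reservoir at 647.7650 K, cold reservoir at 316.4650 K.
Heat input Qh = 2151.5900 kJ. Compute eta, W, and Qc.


eta = 1 - 316.4650/647.7650 = 0.5115
W = 0.5115 * 2151.5900 = 1100.4327 kJ
Qc = 2151.5900 - 1100.4327 = 1051.1573 kJ

eta = 51.1451%, W = 1100.4327 kJ, Qc = 1051.1573 kJ


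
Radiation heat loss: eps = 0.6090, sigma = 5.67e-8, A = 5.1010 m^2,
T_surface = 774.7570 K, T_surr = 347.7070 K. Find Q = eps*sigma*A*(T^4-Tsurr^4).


T^4 = 3.6030e+11
Tsurr^4 = 1.4617e+10
Q = 0.6090 * 5.67e-8 * 5.1010 * 3.4568e+11 = 60887.9801 W

60887.9801 W


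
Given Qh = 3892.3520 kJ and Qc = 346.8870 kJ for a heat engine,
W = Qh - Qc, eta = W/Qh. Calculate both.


W = 3892.3520 - 346.8870 = 3545.4650 kJ
eta = 3545.4650 / 3892.3520 = 0.9109 = 91.0880%

W = 3545.4650 kJ, eta = 91.0880%


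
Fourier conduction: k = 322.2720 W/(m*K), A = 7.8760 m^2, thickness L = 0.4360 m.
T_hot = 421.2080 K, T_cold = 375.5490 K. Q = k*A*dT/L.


dT = 45.6590 K
Q = 322.2720 * 7.8760 * 45.6590 / 0.4360 = 265808.0859 W

265808.0859 W


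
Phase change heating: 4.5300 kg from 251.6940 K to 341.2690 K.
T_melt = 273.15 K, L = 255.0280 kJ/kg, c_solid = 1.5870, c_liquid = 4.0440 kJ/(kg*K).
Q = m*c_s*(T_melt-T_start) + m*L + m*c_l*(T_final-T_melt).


Q1 (sensible, solid) = 4.5300 * 1.5870 * 21.4560 = 154.2495 kJ
Q2 (latent) = 4.5300 * 255.0280 = 1155.2768 kJ
Q3 (sensible, liquid) = 4.5300 * 4.0440 * 68.1190 = 1247.8938 kJ
Q_total = 2557.4201 kJ

2557.4201 kJ


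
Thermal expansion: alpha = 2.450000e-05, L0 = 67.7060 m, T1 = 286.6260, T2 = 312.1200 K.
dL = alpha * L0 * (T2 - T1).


dT = 25.4940 K
dL = 2.450000e-05 * 67.7060 * 25.4940 = 0.042289 m
L_final = 67.748289 m

dL = 0.042289 m


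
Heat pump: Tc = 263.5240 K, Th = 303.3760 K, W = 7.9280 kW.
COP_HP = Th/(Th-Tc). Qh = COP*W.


COP = 303.3760 / 39.8520 = 7.6126
Qh = 7.6126 * 7.9280 = 60.3524 kW

COP = 7.6126, Qh = 60.3524 kW


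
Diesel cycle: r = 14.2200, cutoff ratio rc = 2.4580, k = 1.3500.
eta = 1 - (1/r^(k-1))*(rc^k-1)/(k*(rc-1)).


r^(k-1) = 2.5323
rc^k = 3.3673
eta = 0.5250 = 52.5045%

52.5045%


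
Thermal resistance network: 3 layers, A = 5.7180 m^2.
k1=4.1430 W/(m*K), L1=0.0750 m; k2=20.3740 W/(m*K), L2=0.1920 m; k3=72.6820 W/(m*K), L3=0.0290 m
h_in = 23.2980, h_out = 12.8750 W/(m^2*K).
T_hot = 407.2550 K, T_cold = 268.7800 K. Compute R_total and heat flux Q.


R_conv_in = 1/(23.2980*5.7180) = 0.0075
R_1 = 0.0750/(4.1430*5.7180) = 0.0032
R_2 = 0.1920/(20.3740*5.7180) = 0.0016
R_3 = 0.0290/(72.6820*5.7180) = 6.9779e-05
R_conv_out = 1/(12.8750*5.7180) = 0.0136
R_total = 0.0260 K/W
Q = 138.4750 / 0.0260 = 5331.3536 W

R_total = 0.0260 K/W, Q = 5331.3536 W


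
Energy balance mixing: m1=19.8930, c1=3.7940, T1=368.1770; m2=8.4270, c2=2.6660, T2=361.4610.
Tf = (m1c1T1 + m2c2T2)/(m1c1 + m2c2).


num = 35908.5273
den = 97.9404
Tf = 366.6364 K

366.6364 K


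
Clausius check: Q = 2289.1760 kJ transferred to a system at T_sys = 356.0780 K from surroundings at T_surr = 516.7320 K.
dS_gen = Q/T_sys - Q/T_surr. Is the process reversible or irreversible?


dS_sys = 2289.1760/356.0780 = 6.4289 kJ/K
dS_surr = -2289.1760/516.7320 = -4.4301 kJ/K
dS_gen = 6.4289 - 4.4301 = 1.9988 kJ/K (irreversible)

dS_gen = 1.9988 kJ/K, irreversible


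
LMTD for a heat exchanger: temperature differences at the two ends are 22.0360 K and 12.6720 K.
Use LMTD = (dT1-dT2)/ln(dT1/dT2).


dT1/dT2 = 1.7390
ln(dT1/dT2) = 0.5533
LMTD = 9.3640 / 0.5533 = 16.9244 K

16.9244 K


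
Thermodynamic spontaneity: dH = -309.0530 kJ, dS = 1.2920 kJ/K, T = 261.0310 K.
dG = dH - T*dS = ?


T*dS = 261.0310 * 1.2920 = 337.2521 kJ
dG = -309.0530 - 337.2521 = -646.3051 kJ (spontaneous)

dG = -646.3051 kJ, spontaneous


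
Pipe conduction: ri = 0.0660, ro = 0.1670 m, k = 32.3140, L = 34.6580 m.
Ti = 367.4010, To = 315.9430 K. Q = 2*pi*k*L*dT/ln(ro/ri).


dT = 51.4580 K
ln(ro/ri) = 0.9283
Q = 2*pi*32.3140*34.6580*51.4580 / 0.9283 = 390050.0701 W

390050.0701 W


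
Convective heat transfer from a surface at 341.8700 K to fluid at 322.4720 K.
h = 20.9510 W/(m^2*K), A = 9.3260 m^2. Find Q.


dT = 19.3980 K
Q = 20.9510 * 9.3260 * 19.3980 = 3790.1563 W

3790.1563 W


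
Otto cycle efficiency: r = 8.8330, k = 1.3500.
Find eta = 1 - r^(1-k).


r^(k-1) = 2.1436
eta = 1 - 1/2.1436 = 0.5335 = 53.3489%

53.3489%


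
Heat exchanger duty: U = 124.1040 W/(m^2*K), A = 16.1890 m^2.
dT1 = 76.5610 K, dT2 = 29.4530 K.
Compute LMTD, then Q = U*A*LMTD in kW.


LMTD = 49.3127 K
Q = 124.1040 * 16.1890 * 49.3127 = 99075.0526 W = 99.0751 kW

99.0751 kW


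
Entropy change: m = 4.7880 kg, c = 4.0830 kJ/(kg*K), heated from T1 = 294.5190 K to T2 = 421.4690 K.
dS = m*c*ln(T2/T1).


T2/T1 = 1.4310
ln(T2/T1) = 0.3584
dS = 4.7880 * 4.0830 * 0.3584 = 7.0066 kJ/K

7.0066 kJ/K


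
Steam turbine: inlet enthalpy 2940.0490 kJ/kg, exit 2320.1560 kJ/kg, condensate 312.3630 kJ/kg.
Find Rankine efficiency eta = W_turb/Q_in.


W = 619.8930 kJ/kg
Q_in = 2627.6860 kJ/kg
eta = 0.2359 = 23.5908%

eta = 23.5908%


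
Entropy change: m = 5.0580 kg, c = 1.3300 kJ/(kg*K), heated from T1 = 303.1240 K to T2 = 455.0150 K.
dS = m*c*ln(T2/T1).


T2/T1 = 1.5011
ln(T2/T1) = 0.4062
dS = 5.0580 * 1.3300 * 0.4062 = 2.7325 kJ/K

2.7325 kJ/K


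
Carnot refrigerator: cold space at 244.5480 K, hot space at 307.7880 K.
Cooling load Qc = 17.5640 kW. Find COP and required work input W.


COP = 244.5480 / 63.2400 = 3.8670
W = 17.5640 / 3.8670 = 4.5420 kW

COP = 3.8670, W = 4.5420 kW


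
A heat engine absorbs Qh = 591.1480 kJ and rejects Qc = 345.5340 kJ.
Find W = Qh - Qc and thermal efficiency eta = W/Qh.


W = 591.1480 - 345.5340 = 245.6140 kJ
eta = 245.6140 / 591.1480 = 0.4155 = 41.5486%

W = 245.6140 kJ, eta = 41.5486%


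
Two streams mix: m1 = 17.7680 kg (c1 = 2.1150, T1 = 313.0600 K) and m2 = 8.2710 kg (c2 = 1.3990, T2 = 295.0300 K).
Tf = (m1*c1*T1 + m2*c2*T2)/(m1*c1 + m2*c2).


num = 15178.4121
den = 49.1504
Tf = 308.8153 K

308.8153 K


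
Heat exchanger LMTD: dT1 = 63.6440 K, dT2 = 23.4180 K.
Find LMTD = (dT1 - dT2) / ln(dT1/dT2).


dT1/dT2 = 2.7177
ln(dT1/dT2) = 0.9998
LMTD = 40.2260 / 0.9998 = 40.2340 K

40.2340 K


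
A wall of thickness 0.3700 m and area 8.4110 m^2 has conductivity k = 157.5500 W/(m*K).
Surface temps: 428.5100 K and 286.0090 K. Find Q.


dT = 142.5010 K
Q = 157.5500 * 8.4110 * 142.5010 / 0.3700 = 510366.5805 W

510366.5805 W


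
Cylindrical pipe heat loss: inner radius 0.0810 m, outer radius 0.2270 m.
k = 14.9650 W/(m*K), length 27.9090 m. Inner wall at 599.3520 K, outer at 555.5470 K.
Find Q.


dT = 43.8050 K
ln(ro/ri) = 1.0305
Q = 2*pi*14.9650*27.9090*43.8050 / 1.0305 = 111551.6992 W

111551.6992 W


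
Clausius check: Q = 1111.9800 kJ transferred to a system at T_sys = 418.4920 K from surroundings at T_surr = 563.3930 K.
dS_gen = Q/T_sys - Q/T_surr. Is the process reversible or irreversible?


dS_sys = 1111.9800/418.4920 = 2.6571 kJ/K
dS_surr = -1111.9800/563.3930 = -1.9737 kJ/K
dS_gen = 2.6571 - 1.9737 = 0.6834 kJ/K (irreversible)

dS_gen = 0.6834 kJ/K, irreversible


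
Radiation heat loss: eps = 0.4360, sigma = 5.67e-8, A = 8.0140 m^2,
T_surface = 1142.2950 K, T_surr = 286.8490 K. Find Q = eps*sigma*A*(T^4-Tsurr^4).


T^4 = 1.7026e+12
Tsurr^4 = 6.7704e+09
Q = 0.4360 * 5.67e-8 * 8.0140 * 1.6958e+12 = 335970.8342 W

335970.8342 W


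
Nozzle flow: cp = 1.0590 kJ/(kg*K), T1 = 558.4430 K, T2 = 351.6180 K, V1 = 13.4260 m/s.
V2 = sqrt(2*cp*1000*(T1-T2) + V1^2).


dT = 206.8250 K
2*cp*1000*dT = 438055.3500
V1^2 = 180.2575
V2 = sqrt(438235.6075) = 661.9937 m/s

661.9937 m/s


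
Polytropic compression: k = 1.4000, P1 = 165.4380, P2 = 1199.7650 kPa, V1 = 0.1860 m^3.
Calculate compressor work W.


(k-1)/k = 0.2857
(P2/P1)^exp = 1.7614
W = 3.5000 * 165.4380 * 0.1860 * (1.7614 - 1) = 81.9976 kJ

81.9976 kJ


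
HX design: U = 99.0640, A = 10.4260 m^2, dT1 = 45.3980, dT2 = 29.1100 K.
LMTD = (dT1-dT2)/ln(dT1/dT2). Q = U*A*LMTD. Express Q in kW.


LMTD = 36.6528 K
Q = 99.0640 * 10.4260 * 36.6528 = 37856.5198 W = 37.8565 kW

37.8565 kW


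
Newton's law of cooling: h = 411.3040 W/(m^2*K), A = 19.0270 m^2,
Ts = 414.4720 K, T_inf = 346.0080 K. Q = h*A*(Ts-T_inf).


dT = 68.4640 K
Q = 411.3040 * 19.0270 * 68.4640 = 535791.1310 W

535791.1310 W


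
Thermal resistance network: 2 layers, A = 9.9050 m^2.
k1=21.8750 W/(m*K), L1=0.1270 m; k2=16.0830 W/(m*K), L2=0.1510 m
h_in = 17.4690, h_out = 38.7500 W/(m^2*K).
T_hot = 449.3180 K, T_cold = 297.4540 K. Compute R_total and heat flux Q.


R_conv_in = 1/(17.4690*9.9050) = 0.0058
R_1 = 0.1270/(21.8750*9.9050) = 0.0006
R_2 = 0.1510/(16.0830*9.9050) = 0.0009
R_conv_out = 1/(38.7500*9.9050) = 0.0026
R_total = 0.0099 K/W
Q = 151.8640 / 0.0099 = 15310.7996 W

R_total = 0.0099 K/W, Q = 15310.7996 W


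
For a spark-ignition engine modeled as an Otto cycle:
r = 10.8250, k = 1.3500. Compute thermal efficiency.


r^(k-1) = 2.3017
eta = 1 - 1/2.3017 = 0.5655 = 56.5540%

56.5540%


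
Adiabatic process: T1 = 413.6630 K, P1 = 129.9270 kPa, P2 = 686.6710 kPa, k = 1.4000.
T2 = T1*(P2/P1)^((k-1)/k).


(k-1)/k = 0.2857
(P2/P1)^exp = 1.6091
T2 = 413.6630 * 1.6091 = 665.6289 K

665.6289 K


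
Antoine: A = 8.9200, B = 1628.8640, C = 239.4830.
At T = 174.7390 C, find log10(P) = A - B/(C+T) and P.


C+T = 414.2220
B/(C+T) = 3.9323
log10(P) = 8.9200 - 3.9323 = 4.9877
P = 10^4.9877 = 97197.3765 mmHg

97197.3765 mmHg


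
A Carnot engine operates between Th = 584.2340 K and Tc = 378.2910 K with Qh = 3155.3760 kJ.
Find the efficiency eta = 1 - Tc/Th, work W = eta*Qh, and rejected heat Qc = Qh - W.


eta = 1 - 378.2910/584.2340 = 0.3525
W = 0.3525 * 3155.3760 = 1112.2728 kJ
Qc = 3155.3760 - 1112.2728 = 2043.1032 kJ

eta = 35.2501%, W = 1112.2728 kJ, Qc = 2043.1032 kJ


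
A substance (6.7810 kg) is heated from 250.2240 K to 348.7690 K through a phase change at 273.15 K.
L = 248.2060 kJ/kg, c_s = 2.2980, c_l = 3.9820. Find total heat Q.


Q1 (sensible, solid) = 6.7810 * 2.2980 * 22.9260 = 357.2499 kJ
Q2 (latent) = 6.7810 * 248.2060 = 1683.0849 kJ
Q3 (sensible, liquid) = 6.7810 * 3.9820 * 75.6190 = 2041.8599 kJ
Q_total = 4082.1946 kJ

4082.1946 kJ


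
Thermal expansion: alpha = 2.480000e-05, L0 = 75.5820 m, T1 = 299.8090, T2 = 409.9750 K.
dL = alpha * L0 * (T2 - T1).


dT = 110.1660 K
dL = 2.480000e-05 * 75.5820 * 110.1660 = 0.206499 m
L_final = 75.788499 m

dL = 0.206499 m


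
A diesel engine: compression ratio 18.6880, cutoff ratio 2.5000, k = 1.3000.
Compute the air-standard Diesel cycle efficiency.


r^(k-1) = 2.4070
rc^k = 3.2910
eta = 0.5119 = 51.1895%

51.1895%


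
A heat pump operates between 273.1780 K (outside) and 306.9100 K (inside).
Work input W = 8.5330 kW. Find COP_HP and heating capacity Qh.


COP = 306.9100 / 33.7320 = 9.0985
Qh = 9.0985 * 8.5330 = 77.6373 kW

COP = 9.0985, Qh = 77.6373 kW


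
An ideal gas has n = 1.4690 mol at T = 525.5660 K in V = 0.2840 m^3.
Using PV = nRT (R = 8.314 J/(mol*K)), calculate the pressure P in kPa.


P = nRT/V = 1.4690 * 8.314 * 525.5660 / 0.2840
= 6418.8774 / 0.2840 = 22601.6808 Pa = 22.6017 kPa

22.6017 kPa


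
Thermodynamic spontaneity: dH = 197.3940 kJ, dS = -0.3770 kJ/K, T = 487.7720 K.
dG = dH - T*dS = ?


T*dS = 487.7720 * -0.3770 = -183.8900 kJ
dG = 197.3940 + 183.8900 = 381.2840 kJ (non-spontaneous)

dG = 381.2840 kJ, non-spontaneous


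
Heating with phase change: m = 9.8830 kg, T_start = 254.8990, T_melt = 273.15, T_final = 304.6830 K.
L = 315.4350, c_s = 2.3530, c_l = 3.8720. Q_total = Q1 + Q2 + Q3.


Q1 (sensible, solid) = 9.8830 * 2.3530 * 18.2510 = 424.4215 kJ
Q2 (latent) = 9.8830 * 315.4350 = 3117.4441 kJ
Q3 (sensible, liquid) = 9.8830 * 3.8720 * 31.5330 = 1206.6726 kJ
Q_total = 4748.5382 kJ

4748.5382 kJ


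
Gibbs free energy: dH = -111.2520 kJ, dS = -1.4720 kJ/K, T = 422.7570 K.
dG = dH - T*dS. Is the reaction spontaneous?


T*dS = 422.7570 * -1.4720 = -622.2983 kJ
dG = -111.2520 + 622.2983 = 511.0463 kJ (non-spontaneous)

dG = 511.0463 kJ, non-spontaneous


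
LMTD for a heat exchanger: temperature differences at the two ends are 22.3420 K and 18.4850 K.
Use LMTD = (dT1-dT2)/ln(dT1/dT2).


dT1/dT2 = 1.2087
ln(dT1/dT2) = 0.1895
LMTD = 3.8570 / 0.1895 = 20.3526 K

20.3526 K


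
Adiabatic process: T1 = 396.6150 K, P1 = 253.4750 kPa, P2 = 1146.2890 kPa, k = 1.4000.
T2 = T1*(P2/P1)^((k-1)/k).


(k-1)/k = 0.2857
(P2/P1)^exp = 1.5390
T2 = 396.6150 * 1.5390 = 610.4001 K

610.4001 K


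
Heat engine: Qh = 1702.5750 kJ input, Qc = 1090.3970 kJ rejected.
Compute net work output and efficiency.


W = 1702.5750 - 1090.3970 = 612.1780 kJ
eta = 612.1780 / 1702.5750 = 0.3596 = 35.9560%

W = 612.1780 kJ, eta = 35.9560%


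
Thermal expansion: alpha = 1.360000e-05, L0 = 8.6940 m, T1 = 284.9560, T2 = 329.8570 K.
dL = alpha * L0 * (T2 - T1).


dT = 44.9010 K
dL = 1.360000e-05 * 8.6940 * 44.9010 = 0.005309 m
L_final = 8.699309 m

dL = 0.005309 m


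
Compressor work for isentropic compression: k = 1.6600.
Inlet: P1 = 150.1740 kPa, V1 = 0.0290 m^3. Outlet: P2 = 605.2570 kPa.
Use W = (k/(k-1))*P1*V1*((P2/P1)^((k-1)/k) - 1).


(k-1)/k = 0.3976
(P2/P1)^exp = 1.7405
W = 2.5152 * 150.1740 * 0.0290 * (1.7405 - 1) = 8.1114 kJ

8.1114 kJ


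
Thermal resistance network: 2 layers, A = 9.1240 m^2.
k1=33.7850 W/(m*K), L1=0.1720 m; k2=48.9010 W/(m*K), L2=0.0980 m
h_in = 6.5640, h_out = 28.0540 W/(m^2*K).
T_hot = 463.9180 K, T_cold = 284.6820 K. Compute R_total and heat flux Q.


R_conv_in = 1/(6.5640*9.1240) = 0.0167
R_1 = 0.1720/(33.7850*9.1240) = 0.0006
R_2 = 0.0980/(48.9010*9.1240) = 0.0002
R_conv_out = 1/(28.0540*9.1240) = 0.0039
R_total = 0.0214 K/W
Q = 179.2360 / 0.0214 = 8382.6778 W

R_total = 0.0214 K/W, Q = 8382.6778 W


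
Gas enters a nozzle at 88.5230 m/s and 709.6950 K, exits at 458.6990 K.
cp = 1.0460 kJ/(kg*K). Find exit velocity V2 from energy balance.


dT = 250.9960 K
2*cp*1000*dT = 525083.6320
V1^2 = 7836.3215
V2 = sqrt(532919.9535) = 730.0137 m/s

730.0137 m/s


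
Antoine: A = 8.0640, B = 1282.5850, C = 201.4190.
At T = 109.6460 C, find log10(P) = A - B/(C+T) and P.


C+T = 311.0650
B/(C+T) = 4.1232
log10(P) = 8.0640 - 4.1232 = 3.9408
P = 10^3.9408 = 8725.5787 mmHg

8725.5787 mmHg


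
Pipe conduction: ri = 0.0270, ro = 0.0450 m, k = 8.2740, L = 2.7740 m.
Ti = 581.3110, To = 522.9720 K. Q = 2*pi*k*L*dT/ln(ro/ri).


dT = 58.3390 K
ln(ro/ri) = 0.5108
Q = 2*pi*8.2740*2.7740*58.3390 / 0.5108 = 16469.7933 W

16469.7933 W


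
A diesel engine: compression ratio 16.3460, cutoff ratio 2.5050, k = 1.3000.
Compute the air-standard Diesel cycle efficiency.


r^(k-1) = 2.3122
rc^k = 3.2995
eta = 0.4917 = 49.1685%

49.1685%


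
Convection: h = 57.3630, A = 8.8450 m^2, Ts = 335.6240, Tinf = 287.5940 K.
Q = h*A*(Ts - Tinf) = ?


dT = 48.0300 K
Q = 57.3630 * 8.8450 * 48.0300 = 24369.2566 W

24369.2566 W


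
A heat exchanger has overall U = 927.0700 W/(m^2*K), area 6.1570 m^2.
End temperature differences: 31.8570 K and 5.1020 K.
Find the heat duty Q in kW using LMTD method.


LMTD = 14.6073 K
Q = 927.0700 * 6.1570 * 14.6073 = 83377.7532 W = 83.3778 kW

83.3778 kW


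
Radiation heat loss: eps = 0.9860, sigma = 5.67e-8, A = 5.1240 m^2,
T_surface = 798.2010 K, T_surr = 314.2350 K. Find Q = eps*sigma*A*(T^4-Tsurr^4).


T^4 = 4.0593e+11
Tsurr^4 = 9.7503e+09
Q = 0.9860 * 5.67e-8 * 5.1240 * 3.9618e+11 = 113490.4134 W

113490.4134 W


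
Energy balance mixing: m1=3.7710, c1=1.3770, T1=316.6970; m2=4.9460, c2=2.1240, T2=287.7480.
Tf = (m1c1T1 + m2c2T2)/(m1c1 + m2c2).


num = 4667.3823
den = 15.6980
Tf = 297.3239 K

297.3239 K


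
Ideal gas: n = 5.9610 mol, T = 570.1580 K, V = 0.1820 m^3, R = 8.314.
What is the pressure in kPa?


P = nRT/V = 5.9610 * 8.314 * 570.1580 / 0.1820
= 28256.8902 / 0.1820 = 155257.6386 Pa = 155.2576 kPa

155.2576 kPa


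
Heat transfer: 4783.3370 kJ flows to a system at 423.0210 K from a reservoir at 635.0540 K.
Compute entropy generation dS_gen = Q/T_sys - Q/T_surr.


dS_sys = 4783.3370/423.0210 = 11.3076 kJ/K
dS_surr = -4783.3370/635.0540 = -7.5322 kJ/K
dS_gen = 11.3076 - 7.5322 = 3.7754 kJ/K (irreversible)

dS_gen = 3.7754 kJ/K, irreversible


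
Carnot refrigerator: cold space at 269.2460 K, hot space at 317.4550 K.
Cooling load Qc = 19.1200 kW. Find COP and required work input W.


COP = 269.2460 / 48.2090 = 5.5850
W = 19.1200 / 5.5850 = 3.4235 kW

COP = 5.5850, W = 3.4235 kW


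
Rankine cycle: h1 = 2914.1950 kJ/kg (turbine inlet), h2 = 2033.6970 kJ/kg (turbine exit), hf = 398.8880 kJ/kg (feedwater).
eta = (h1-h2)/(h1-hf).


W = 880.4980 kJ/kg
Q_in = 2515.3070 kJ/kg
eta = 0.3501 = 35.0056%

eta = 35.0056%


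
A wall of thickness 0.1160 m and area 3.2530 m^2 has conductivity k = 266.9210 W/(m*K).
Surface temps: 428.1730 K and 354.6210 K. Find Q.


dT = 73.5520 K
Q = 266.9210 * 3.2530 * 73.5520 / 0.1160 = 550558.2866 W

550558.2866 W


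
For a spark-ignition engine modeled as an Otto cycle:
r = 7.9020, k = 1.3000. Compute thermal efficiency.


r^(k-1) = 1.8592
eta = 1 - 1/1.8592 = 0.4621 = 46.2128%

46.2128%


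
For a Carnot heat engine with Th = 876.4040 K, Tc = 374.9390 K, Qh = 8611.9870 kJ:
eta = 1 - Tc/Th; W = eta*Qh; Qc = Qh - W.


eta = 1 - 374.9390/876.4040 = 0.5722
W = 0.5722 * 8611.9870 = 4927.6476 kJ
Qc = 8611.9870 - 4927.6476 = 3684.3394 kJ

eta = 57.2185%, W = 4927.6476 kJ, Qc = 3684.3394 kJ


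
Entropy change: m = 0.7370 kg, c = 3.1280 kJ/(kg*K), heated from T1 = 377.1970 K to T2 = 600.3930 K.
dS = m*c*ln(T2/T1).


T2/T1 = 1.5917
ln(T2/T1) = 0.4648
dS = 0.7370 * 3.1280 * 0.4648 = 1.0716 kJ/K

1.0716 kJ/K


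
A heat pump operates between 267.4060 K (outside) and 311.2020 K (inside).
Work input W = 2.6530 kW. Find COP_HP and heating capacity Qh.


COP = 311.2020 / 43.7960 = 7.1057
Qh = 7.1057 * 2.6530 = 18.8515 kW

COP = 7.1057, Qh = 18.8515 kW


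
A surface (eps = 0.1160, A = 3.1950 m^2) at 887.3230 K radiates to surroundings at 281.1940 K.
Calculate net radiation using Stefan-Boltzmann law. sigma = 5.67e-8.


T^4 = 6.1991e+11
Tsurr^4 = 6.2521e+09
Q = 0.1160 * 5.67e-8 * 3.1950 * 6.1366e+11 = 12895.4515 W

12895.4515 W


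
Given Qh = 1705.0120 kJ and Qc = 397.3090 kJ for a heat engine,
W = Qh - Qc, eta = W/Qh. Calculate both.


W = 1705.0120 - 397.3090 = 1307.7030 kJ
eta = 1307.7030 / 1705.0120 = 0.7670 = 76.6976%

W = 1307.7030 kJ, eta = 76.6976%


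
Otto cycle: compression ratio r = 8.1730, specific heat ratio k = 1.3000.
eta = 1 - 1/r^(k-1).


r^(k-1) = 1.8781
eta = 1 - 1/1.8781 = 0.4675 = 46.7542%

46.7542%


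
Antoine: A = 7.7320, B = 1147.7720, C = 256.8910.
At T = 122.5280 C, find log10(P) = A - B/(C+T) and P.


C+T = 379.4190
B/(C+T) = 3.0251
log10(P) = 7.7320 - 3.0251 = 4.7069
P = 10^4.7069 = 50923.9618 mmHg

50923.9618 mmHg


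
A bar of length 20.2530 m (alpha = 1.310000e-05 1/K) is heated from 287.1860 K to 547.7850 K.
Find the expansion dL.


dT = 260.5990 K
dL = 1.310000e-05 * 20.2530 * 260.5990 = 0.069141 m
L_final = 20.322141 m

dL = 0.069141 m


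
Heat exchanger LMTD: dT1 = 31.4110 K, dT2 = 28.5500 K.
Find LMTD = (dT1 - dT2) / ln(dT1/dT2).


dT1/dT2 = 1.1002
ln(dT1/dT2) = 0.0955
LMTD = 2.8610 / 0.0955 = 29.9577 K

29.9577 K


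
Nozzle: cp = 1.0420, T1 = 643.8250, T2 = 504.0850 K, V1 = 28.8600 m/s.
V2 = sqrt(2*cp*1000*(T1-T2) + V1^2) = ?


dT = 139.7400 K
2*cp*1000*dT = 291218.1600
V1^2 = 832.8996
V2 = sqrt(292051.0596) = 540.4175 m/s

540.4175 m/s


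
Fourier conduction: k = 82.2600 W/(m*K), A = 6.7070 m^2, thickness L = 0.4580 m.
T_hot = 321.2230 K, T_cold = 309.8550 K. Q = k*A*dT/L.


dT = 11.3680 K
Q = 82.2600 * 6.7070 * 11.3680 / 0.4580 = 13694.1663 W

13694.1663 W


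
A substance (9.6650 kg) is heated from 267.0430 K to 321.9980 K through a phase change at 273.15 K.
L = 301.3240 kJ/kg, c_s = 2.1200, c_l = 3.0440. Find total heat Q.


Q1 (sensible, solid) = 9.6650 * 2.1200 * 6.1070 = 125.1312 kJ
Q2 (latent) = 9.6650 * 301.3240 = 2912.2965 kJ
Q3 (sensible, liquid) = 9.6650 * 3.0440 * 48.8480 = 1437.1209 kJ
Q_total = 4474.5485 kJ

4474.5485 kJ


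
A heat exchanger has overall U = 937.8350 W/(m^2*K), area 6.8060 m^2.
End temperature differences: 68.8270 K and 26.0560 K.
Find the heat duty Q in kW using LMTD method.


LMTD = 44.0326 K
Q = 937.8350 * 6.8060 * 44.0326 = 281056.0360 W = 281.0560 kW

281.0560 kW


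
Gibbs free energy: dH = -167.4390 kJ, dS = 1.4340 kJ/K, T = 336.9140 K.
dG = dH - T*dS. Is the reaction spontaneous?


T*dS = 336.9140 * 1.4340 = 483.1347 kJ
dG = -167.4390 - 483.1347 = -650.5737 kJ (spontaneous)

dG = -650.5737 kJ, spontaneous


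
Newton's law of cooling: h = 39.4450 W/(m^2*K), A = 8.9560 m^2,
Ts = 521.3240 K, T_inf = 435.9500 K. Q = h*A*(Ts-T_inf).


dT = 85.3740 K
Q = 39.4450 * 8.9560 * 85.3740 = 30160.0235 W

30160.0235 W


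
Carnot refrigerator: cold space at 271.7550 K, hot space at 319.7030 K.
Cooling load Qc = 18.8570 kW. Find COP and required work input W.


COP = 271.7550 / 47.9480 = 5.6677
W = 18.8570 / 5.6677 = 3.3271 kW

COP = 5.6677, W = 3.3271 kW


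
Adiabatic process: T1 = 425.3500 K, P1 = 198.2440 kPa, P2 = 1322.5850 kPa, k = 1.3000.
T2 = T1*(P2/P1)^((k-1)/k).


(k-1)/k = 0.2308
(P2/P1)^exp = 1.5495
T2 = 425.3500 * 1.5495 = 659.1008 K

659.1008 K


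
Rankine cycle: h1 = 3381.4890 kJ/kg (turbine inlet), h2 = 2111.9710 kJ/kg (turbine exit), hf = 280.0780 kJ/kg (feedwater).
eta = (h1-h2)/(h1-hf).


W = 1269.5180 kJ/kg
Q_in = 3101.4110 kJ/kg
eta = 0.4093 = 40.9336%

eta = 40.9336%


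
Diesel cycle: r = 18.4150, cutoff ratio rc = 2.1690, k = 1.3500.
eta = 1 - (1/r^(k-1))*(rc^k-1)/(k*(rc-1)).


r^(k-1) = 2.7721
rc^k = 2.8441
eta = 0.5785 = 57.8464%

57.8464%


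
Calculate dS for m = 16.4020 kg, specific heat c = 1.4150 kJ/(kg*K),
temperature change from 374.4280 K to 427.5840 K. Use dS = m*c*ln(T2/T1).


T2/T1 = 1.1420
ln(T2/T1) = 0.1328
dS = 16.4020 * 1.4150 * 0.1328 = 3.0810 kJ/K

3.0810 kJ/K


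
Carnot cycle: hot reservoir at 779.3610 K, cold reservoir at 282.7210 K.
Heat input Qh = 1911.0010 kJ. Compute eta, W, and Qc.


eta = 1 - 282.7210/779.3610 = 0.6372
W = 0.6372 * 1911.0010 = 1217.7663 kJ
Qc = 1911.0010 - 1217.7663 = 693.2347 kJ

eta = 63.7240%, W = 1217.7663 kJ, Qc = 693.2347 kJ


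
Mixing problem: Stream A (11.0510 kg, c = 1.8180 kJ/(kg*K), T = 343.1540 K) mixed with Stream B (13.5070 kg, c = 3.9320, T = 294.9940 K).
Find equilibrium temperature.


num = 22561.2012
den = 73.2002
Tf = 308.2121 K

308.2121 K


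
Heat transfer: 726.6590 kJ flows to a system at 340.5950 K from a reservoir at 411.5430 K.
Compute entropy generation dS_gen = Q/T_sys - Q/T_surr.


dS_sys = 726.6590/340.5950 = 2.1335 kJ/K
dS_surr = -726.6590/411.5430 = -1.7657 kJ/K
dS_gen = 2.1335 - 1.7657 = 0.3678 kJ/K (irreversible)

dS_gen = 0.3678 kJ/K, irreversible


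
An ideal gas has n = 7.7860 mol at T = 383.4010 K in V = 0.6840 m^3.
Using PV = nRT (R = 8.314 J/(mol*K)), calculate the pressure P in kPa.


P = nRT/V = 7.7860 * 8.314 * 383.4010 / 0.6840
= 24818.6218 / 0.6840 = 36284.5348 Pa = 36.2845 kPa

36.2845 kPa


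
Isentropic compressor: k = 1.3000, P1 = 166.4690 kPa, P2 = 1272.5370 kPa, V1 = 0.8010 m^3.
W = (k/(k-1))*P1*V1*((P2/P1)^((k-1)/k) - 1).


(k-1)/k = 0.2308
(P2/P1)^exp = 1.5990
W = 4.3333 * 166.4690 * 0.8010 * (1.5990 - 1) = 346.1074 kJ

346.1074 kJ


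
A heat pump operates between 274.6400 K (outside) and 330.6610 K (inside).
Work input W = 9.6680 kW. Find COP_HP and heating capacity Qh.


COP = 330.6610 / 56.0210 = 5.9024
Qh = 5.9024 * 9.6680 = 57.0649 kW

COP = 5.9024, Qh = 57.0649 kW


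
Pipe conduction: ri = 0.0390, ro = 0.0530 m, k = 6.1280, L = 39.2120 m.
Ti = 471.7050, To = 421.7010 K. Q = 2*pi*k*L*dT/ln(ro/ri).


dT = 50.0040 K
ln(ro/ri) = 0.3067
Q = 2*pi*6.1280*39.2120*50.0040 / 0.3067 = 246130.6690 W

246130.6690 W


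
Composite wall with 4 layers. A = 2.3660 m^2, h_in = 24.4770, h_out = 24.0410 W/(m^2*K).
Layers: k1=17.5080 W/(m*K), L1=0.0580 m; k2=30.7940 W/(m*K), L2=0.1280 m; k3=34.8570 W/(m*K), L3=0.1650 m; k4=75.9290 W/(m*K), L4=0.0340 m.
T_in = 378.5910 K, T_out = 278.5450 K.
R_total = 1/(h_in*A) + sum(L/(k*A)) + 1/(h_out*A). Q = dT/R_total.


R_conv_in = 1/(24.4770*2.3660) = 0.0173
R_1 = 0.0580/(17.5080*2.3660) = 0.0014
R_2 = 0.1280/(30.7940*2.3660) = 0.0018
R_3 = 0.1650/(34.8570*2.3660) = 0.0020
R_4 = 0.0340/(75.9290*2.3660) = 0.0002
R_conv_out = 1/(24.0410*2.3660) = 0.0176
R_total = 0.0402 K/W
Q = 100.0460 / 0.0402 = 2489.0225 W

R_total = 0.0402 K/W, Q = 2489.0225 W


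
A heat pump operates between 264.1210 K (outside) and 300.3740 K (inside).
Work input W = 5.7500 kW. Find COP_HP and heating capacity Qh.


COP = 300.3740 / 36.2530 = 8.2855
Qh = 8.2855 * 5.7500 = 47.6416 kW

COP = 8.2855, Qh = 47.6416 kW


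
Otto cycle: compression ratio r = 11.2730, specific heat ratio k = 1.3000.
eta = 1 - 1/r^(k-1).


r^(k-1) = 2.0683
eta = 1 - 1/2.0683 = 0.5165 = 51.6509%

51.6509%


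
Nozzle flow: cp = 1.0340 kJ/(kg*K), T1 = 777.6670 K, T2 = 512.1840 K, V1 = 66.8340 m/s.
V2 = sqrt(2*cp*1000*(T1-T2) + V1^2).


dT = 265.4830 K
2*cp*1000*dT = 549018.8440
V1^2 = 4466.7836
V2 = sqrt(553485.6276) = 743.9661 m/s

743.9661 m/s


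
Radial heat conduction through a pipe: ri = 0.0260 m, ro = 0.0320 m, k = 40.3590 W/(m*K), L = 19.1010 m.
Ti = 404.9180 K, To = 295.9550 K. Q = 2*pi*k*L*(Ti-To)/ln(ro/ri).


dT = 108.9630 K
ln(ro/ri) = 0.2076
Q = 2*pi*40.3590*19.1010*108.9630 / 0.2076 = 2541825.4872 W

2541825.4872 W


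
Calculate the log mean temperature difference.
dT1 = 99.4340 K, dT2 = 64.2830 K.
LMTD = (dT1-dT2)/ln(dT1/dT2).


dT1/dT2 = 1.5468
ln(dT1/dT2) = 0.4362
LMTD = 35.1510 / 0.4362 = 80.5848 K

80.5848 K


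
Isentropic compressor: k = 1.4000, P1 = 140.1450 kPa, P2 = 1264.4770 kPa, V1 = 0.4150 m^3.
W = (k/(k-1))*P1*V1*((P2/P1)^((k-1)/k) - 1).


(k-1)/k = 0.2857
(P2/P1)^exp = 1.8748
W = 3.5000 * 140.1450 * 0.4150 * (1.8748 - 1) = 178.0726 kJ

178.0726 kJ


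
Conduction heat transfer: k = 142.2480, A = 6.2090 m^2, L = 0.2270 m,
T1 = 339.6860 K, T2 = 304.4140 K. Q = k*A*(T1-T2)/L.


dT = 35.2720 K
Q = 142.2480 * 6.2090 * 35.2720 / 0.2270 = 137237.2659 W

137237.2659 W


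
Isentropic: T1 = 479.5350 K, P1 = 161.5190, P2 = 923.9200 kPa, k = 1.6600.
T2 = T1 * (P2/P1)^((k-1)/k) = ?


(k-1)/k = 0.3976
(P2/P1)^exp = 2.0005
T2 = 479.5350 * 2.0005 = 959.3112 K

959.3112 K


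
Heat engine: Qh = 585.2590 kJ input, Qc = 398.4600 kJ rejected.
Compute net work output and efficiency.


W = 585.2590 - 398.4600 = 186.7990 kJ
eta = 186.7990 / 585.2590 = 0.3192 = 31.9173%

W = 186.7990 kJ, eta = 31.9173%


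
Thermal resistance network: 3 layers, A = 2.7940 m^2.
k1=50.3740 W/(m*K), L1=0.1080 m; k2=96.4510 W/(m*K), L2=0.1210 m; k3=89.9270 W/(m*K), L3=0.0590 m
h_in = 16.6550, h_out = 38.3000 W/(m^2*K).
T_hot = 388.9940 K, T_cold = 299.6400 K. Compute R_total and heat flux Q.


R_conv_in = 1/(16.6550*2.7940) = 0.0215
R_1 = 0.1080/(50.3740*2.7940) = 0.0008
R_2 = 0.1210/(96.4510*2.7940) = 0.0004
R_3 = 0.0590/(89.9270*2.7940) = 0.0002
R_conv_out = 1/(38.3000*2.7940) = 0.0093
R_total = 0.0323 K/W
Q = 89.3540 / 0.0323 = 2767.6024 W

R_total = 0.0323 K/W, Q = 2767.6024 W


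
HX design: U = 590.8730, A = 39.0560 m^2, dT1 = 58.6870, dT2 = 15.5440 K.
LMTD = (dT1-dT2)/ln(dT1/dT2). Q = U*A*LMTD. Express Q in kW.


LMTD = 32.4739 K
Q = 590.8730 * 39.0560 * 32.4739 = 749404.7841 W = 749.4048 kW

749.4048 kW


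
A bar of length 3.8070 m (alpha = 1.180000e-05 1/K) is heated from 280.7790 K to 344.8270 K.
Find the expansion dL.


dT = 64.0480 K
dL = 1.180000e-05 * 3.8070 * 64.0480 = 0.002877 m
L_final = 3.809877 m

dL = 0.002877 m


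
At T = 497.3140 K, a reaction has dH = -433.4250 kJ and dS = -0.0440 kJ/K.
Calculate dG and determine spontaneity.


T*dS = 497.3140 * -0.0440 = -21.8818 kJ
dG = -433.4250 + 21.8818 = -411.5432 kJ (spontaneous)

dG = -411.5432 kJ, spontaneous


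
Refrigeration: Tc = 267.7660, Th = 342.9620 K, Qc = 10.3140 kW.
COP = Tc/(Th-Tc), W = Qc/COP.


COP = 267.7660 / 75.1960 = 3.5609
W = 10.3140 / 3.5609 = 2.8965 kW

COP = 3.5609, W = 2.8965 kW


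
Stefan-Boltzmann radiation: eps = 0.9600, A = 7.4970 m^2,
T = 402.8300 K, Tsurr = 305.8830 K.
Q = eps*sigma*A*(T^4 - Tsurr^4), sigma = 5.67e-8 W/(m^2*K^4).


T^4 = 2.6332e+10
Tsurr^4 = 8.7543e+09
Q = 0.9600 * 5.67e-8 * 7.4970 * 1.7578e+10 = 7173.1340 W

7173.1340 W


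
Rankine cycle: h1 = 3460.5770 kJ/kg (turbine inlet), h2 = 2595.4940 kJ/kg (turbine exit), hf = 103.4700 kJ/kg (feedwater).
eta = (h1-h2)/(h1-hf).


W = 865.0830 kJ/kg
Q_in = 3357.1070 kJ/kg
eta = 0.2577 = 25.7687%

eta = 25.7687%


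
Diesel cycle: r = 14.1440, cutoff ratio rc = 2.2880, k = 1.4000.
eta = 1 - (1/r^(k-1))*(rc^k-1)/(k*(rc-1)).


r^(k-1) = 2.8856
rc^k = 3.1859
eta = 0.5799 = 57.9886%

57.9886%


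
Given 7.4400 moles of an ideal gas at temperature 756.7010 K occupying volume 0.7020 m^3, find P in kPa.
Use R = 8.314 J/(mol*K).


P = nRT/V = 7.4400 * 8.314 * 756.7010 / 0.7020
= 46806.6181 / 0.7020 = 66676.0942 Pa = 66.6761 kPa

66.6761 kPa


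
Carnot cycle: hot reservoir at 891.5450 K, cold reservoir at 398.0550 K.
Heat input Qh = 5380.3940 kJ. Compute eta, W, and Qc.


eta = 1 - 398.0550/891.5450 = 0.5535
W = 0.5535 * 5380.3940 = 2978.1678 kJ
Qc = 5380.3940 - 2978.1678 = 2402.2262 kJ

eta = 55.3522%, W = 2978.1678 kJ, Qc = 2402.2262 kJ


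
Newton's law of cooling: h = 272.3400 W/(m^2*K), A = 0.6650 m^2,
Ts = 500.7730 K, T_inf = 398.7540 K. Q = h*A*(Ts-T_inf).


dT = 102.0190 K
Q = 272.3400 * 0.6650 * 102.0190 = 18476.2632 W

18476.2632 W


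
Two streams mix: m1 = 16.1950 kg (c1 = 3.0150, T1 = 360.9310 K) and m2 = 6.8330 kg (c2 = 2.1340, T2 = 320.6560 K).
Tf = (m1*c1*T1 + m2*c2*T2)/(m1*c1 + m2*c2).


num = 22299.1964
den = 63.4095
Tf = 351.6694 K

351.6694 K


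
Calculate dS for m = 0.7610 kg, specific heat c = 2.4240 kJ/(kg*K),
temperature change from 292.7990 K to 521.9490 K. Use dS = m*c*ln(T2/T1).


T2/T1 = 1.7826
ln(T2/T1) = 0.5781
dS = 0.7610 * 2.4240 * 0.5781 = 1.0664 kJ/K

1.0664 kJ/K


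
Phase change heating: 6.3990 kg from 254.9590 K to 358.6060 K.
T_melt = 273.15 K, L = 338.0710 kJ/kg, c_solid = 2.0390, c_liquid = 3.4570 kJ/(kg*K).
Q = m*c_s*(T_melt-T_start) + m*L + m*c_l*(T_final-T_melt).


Q1 (sensible, solid) = 6.3990 * 2.0390 * 18.1910 = 237.3482 kJ
Q2 (latent) = 6.3990 * 338.0710 = 2163.3163 kJ
Q3 (sensible, liquid) = 6.3990 * 3.4570 * 85.4560 = 1890.4015 kJ
Q_total = 4291.0660 kJ

4291.0660 kJ


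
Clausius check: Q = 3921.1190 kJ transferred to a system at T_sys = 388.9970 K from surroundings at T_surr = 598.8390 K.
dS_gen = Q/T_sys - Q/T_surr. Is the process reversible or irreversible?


dS_sys = 3921.1190/388.9970 = 10.0801 kJ/K
dS_surr = -3921.1190/598.8390 = -6.5479 kJ/K
dS_gen = 10.0801 - 6.5479 = 3.5322 kJ/K (irreversible)

dS_gen = 3.5322 kJ/K, irreversible


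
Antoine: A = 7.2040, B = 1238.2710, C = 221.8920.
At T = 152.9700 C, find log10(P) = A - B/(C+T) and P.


C+T = 374.8620
B/(C+T) = 3.3033
log10(P) = 7.2040 - 3.3033 = 3.9007
P = 10^3.9007 = 7956.6160 mmHg

7956.6160 mmHg


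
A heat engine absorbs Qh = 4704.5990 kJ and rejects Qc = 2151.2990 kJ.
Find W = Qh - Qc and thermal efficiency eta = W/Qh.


W = 4704.5990 - 2151.2990 = 2553.3000 kJ
eta = 2553.3000 / 4704.5990 = 0.5427 = 54.2724%

W = 2553.3000 kJ, eta = 54.2724%


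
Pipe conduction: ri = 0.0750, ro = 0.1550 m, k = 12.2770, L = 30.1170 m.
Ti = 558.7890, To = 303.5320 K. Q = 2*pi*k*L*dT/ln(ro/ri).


dT = 255.2570 K
ln(ro/ri) = 0.7259
Q = 2*pi*12.2770*30.1170*255.2570 / 0.7259 = 816888.0811 W

816888.0811 W


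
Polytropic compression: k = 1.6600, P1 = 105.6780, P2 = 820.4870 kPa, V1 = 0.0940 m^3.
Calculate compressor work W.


(k-1)/k = 0.3976
(P2/P1)^exp = 2.2589
W = 2.5152 * 105.6780 * 0.0940 * (2.2589 - 1) = 31.4525 kJ

31.4525 kJ


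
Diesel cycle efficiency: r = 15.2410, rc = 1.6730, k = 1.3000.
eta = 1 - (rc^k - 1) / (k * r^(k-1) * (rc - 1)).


r^(k-1) = 2.2641
rc^k = 1.9523
eta = 0.5193 = 51.9263%

51.9263%


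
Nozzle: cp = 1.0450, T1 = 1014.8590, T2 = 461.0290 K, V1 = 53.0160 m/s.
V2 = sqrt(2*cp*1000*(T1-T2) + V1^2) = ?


dT = 553.8300 K
2*cp*1000*dT = 1157504.7000
V1^2 = 2810.6963
V2 = sqrt(1160315.3963) = 1077.1794 m/s

1077.1794 m/s


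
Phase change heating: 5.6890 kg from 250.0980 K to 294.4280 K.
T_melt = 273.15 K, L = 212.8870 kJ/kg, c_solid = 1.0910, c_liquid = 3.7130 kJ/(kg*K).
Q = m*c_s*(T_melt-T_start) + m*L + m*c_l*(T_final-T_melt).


Q1 (sensible, solid) = 5.6890 * 1.0910 * 23.0520 = 143.0768 kJ
Q2 (latent) = 5.6890 * 212.8870 = 1211.1141 kJ
Q3 (sensible, liquid) = 5.6890 * 3.7130 * 21.2780 = 449.4607 kJ
Q_total = 1803.6516 kJ

1803.6516 kJ


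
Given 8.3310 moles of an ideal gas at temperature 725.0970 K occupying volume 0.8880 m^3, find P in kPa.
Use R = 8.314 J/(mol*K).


P = nRT/V = 8.3310 * 8.314 * 725.0970 / 0.8880
= 50223.0708 / 0.8880 = 56557.5121 Pa = 56.5575 kPa

56.5575 kPa


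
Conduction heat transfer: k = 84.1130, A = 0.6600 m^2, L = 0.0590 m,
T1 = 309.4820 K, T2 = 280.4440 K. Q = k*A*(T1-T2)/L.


dT = 29.0380 K
Q = 84.1130 * 0.6600 * 29.0380 / 0.0590 = 27322.5826 W

27322.5826 W


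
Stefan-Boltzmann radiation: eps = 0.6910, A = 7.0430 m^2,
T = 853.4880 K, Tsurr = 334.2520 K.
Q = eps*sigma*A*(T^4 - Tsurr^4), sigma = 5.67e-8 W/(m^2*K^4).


T^4 = 5.3063e+11
Tsurr^4 = 1.2482e+10
Q = 0.6910 * 5.67e-8 * 7.0430 * 5.1815e+11 = 142978.3105 W

142978.3105 W


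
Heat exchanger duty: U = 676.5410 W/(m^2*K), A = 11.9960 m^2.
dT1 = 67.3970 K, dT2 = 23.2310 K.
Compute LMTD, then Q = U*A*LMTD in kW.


LMTD = 41.4660 K
Q = 676.5410 * 11.9960 * 41.4660 = 336529.3885 W = 336.5294 kW

336.5294 kW


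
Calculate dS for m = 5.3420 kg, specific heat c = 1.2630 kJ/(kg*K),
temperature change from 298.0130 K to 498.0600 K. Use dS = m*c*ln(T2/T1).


T2/T1 = 1.6713
ln(T2/T1) = 0.5136
dS = 5.3420 * 1.2630 * 0.5136 = 3.4651 kJ/K

3.4651 kJ/K


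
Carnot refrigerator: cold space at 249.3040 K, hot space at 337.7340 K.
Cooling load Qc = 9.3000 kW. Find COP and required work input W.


COP = 249.3040 / 88.4300 = 2.8192
W = 9.3000 / 2.8192 = 3.2988 kW

COP = 2.8192, W = 3.2988 kW


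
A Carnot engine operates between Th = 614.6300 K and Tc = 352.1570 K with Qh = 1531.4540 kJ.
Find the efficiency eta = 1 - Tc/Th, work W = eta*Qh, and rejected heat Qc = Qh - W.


eta = 1 - 352.1570/614.6300 = 0.4270
W = 0.4270 * 1531.4540 = 653.9956 kJ
Qc = 1531.4540 - 653.9956 = 877.4584 kJ

eta = 42.7042%, W = 653.9956 kJ, Qc = 877.4584 kJ


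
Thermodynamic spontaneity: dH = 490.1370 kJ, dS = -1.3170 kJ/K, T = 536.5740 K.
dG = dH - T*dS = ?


T*dS = 536.5740 * -1.3170 = -706.6680 kJ
dG = 490.1370 + 706.6680 = 1196.8050 kJ (non-spontaneous)

dG = 1196.8050 kJ, non-spontaneous


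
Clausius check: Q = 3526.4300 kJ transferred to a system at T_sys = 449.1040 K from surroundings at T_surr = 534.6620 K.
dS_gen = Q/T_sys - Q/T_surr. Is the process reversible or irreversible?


dS_sys = 3526.4300/449.1040 = 7.8521 kJ/K
dS_surr = -3526.4300/534.6620 = -6.5956 kJ/K
dS_gen = 7.8521 - 6.5956 = 1.2565 kJ/K (irreversible)

dS_gen = 1.2565 kJ/K, irreversible


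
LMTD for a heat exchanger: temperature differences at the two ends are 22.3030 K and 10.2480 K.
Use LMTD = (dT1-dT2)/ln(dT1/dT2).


dT1/dT2 = 2.1763
ln(dT1/dT2) = 0.7776
LMTD = 12.0550 / 0.7776 = 15.5021 K

15.5021 K


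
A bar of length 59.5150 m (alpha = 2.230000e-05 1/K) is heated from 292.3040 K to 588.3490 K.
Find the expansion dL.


dT = 296.0450 K
dL = 2.230000e-05 * 59.5150 * 296.0450 = 0.392906 m
L_final = 59.907906 m

dL = 0.392906 m


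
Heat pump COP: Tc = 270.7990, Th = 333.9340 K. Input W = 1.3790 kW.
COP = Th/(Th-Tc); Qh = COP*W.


COP = 333.9340 / 63.1350 = 5.2892
Qh = 5.2892 * 1.3790 = 7.2938 kW

COP = 5.2892, Qh = 7.2938 kW


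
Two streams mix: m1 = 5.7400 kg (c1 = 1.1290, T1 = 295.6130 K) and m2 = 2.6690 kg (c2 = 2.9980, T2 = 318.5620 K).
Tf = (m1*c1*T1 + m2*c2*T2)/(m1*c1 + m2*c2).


num = 4464.7337
den = 14.4821
Tf = 308.2928 K

308.2928 K


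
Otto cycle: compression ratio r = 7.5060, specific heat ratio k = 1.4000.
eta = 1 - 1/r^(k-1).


r^(k-1) = 2.2396
eta = 1 - 1/2.2396 = 0.5535 = 55.3484%

55.3484%


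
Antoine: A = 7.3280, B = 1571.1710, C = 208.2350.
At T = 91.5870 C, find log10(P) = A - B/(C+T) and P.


C+T = 299.8220
B/(C+T) = 5.2403
log10(P) = 7.3280 - 5.2403 = 2.0877
P = 10^2.0877 = 122.3641 mmHg

122.3641 mmHg


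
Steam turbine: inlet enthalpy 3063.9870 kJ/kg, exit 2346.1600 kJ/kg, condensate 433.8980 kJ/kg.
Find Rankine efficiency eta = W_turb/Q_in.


W = 717.8270 kJ/kg
Q_in = 2630.0890 kJ/kg
eta = 0.2729 = 27.2929%

eta = 27.2929%


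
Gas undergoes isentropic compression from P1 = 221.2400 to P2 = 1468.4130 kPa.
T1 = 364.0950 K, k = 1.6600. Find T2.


(k-1)/k = 0.3976
(P2/P1)^exp = 2.1223
T2 = 364.0950 * 2.1223 = 772.7301 K

772.7301 K


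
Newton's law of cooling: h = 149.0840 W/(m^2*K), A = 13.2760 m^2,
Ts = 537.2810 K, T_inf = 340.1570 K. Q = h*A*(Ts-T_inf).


dT = 197.1240 K
Q = 149.0840 * 13.2760 * 197.1240 = 390155.5449 W

390155.5449 W


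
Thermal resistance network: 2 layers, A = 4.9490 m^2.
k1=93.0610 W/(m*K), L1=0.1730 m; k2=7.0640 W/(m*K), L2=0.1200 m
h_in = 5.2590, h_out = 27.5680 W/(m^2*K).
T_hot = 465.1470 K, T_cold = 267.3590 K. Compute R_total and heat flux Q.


R_conv_in = 1/(5.2590*4.9490) = 0.0384
R_1 = 0.1730/(93.0610*4.9490) = 0.0004
R_2 = 0.1200/(7.0640*4.9490) = 0.0034
R_conv_out = 1/(27.5680*4.9490) = 0.0073
R_total = 0.0496 K/W
Q = 197.7880 / 0.0496 = 3990.9081 W

R_total = 0.0496 K/W, Q = 3990.9081 W


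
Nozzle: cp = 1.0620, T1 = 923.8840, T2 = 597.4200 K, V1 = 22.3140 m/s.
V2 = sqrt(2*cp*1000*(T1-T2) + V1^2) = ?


dT = 326.4640 K
2*cp*1000*dT = 693409.5360
V1^2 = 497.9146
V2 = sqrt(693907.4506) = 833.0111 m/s

833.0111 m/s


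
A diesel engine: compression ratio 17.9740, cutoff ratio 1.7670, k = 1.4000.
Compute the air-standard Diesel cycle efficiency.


r^(k-1) = 3.1758
rc^k = 2.2189
eta = 0.6426 = 64.2583%

64.2583%


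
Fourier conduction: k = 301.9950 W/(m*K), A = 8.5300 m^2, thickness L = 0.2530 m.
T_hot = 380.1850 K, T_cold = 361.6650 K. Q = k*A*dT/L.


dT = 18.5200 K
Q = 301.9950 * 8.5300 * 18.5200 / 0.2530 = 188568.5428 W

188568.5428 W


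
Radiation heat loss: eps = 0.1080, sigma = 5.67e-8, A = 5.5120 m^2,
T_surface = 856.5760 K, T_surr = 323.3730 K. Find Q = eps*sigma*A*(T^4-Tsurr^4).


T^4 = 5.3835e+11
Tsurr^4 = 1.0935e+10
Q = 0.1080 * 5.67e-8 * 5.5120 * 5.2741e+11 = 17801.9446 W

17801.9446 W
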